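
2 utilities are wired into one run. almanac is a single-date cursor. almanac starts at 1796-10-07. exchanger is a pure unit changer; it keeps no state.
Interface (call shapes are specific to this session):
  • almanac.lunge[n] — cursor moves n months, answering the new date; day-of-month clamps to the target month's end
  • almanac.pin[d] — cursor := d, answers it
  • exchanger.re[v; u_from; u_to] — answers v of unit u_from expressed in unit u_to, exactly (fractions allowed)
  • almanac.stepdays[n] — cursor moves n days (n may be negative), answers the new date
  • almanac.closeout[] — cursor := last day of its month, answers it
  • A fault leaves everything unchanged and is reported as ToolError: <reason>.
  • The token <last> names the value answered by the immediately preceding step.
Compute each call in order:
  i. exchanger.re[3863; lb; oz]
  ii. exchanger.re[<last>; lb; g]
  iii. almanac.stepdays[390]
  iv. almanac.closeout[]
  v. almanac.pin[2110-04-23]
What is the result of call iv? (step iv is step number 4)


CALL exchanger.re[v: 3863; u_from: lb; u_to: oz]
RET  61808
CALL exchanger.re[v: <last>; u_from: lb; u_to: g]
RET  175222732531/6250
CALL almanac.stepdays[n: 390]
RET  1797-11-01
CALL almanac.closeout[]
RET  1797-11-30
CALL almanac.pin[d: 2110-04-23]
RET  2110-04-23

Answer: 1797-11-30


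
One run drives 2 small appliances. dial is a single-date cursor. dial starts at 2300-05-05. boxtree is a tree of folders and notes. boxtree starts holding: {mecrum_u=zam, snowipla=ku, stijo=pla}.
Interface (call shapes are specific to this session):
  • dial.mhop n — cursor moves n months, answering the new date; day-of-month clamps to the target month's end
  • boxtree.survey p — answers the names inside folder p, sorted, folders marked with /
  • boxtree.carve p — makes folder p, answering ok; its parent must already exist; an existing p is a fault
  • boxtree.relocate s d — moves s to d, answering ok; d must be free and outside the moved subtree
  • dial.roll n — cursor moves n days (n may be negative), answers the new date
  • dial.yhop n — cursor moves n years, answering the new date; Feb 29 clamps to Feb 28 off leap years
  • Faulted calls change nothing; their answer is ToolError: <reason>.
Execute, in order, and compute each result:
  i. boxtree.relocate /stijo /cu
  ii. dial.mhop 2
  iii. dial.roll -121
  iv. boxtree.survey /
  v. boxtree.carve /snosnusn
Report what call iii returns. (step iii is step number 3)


Do: relocate[s=/stijo; d=/cu]
See: ok
Do: mhop[n=2]
See: 2300-07-05
Do: roll[n=-121]
See: 2300-03-06
Do: survey[p=/]
See: [cu, mecrum_u, snowipla]
Do: carve[p=/snosnusn]
See: ok

Answer: 2300-03-06


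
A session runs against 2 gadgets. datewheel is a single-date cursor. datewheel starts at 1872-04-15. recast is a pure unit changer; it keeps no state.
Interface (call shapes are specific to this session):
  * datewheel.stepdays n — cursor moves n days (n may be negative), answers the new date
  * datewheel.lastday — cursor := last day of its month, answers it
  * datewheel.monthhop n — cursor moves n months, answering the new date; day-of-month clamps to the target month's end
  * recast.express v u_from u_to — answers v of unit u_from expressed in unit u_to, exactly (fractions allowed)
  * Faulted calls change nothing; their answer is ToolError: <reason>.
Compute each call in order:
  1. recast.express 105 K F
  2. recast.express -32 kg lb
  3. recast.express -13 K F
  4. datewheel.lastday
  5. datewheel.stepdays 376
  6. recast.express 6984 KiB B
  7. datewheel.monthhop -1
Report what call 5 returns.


-- express(v='105', u_from='K', u_to='F') => -27067/100
-- express(v='-32', u_from='kg', u_to='lb') => -3200000000/45359237
-- express(v='-13', u_from='K', u_to='F') => -48307/100
-- lastday() => 1872-04-30
-- stepdays(n='376') => 1873-05-11
-- express(v='6984', u_from='KiB', u_to='B') => 7151616
-- monthhop(n='-1') => 1873-04-11

Answer: 1873-05-11


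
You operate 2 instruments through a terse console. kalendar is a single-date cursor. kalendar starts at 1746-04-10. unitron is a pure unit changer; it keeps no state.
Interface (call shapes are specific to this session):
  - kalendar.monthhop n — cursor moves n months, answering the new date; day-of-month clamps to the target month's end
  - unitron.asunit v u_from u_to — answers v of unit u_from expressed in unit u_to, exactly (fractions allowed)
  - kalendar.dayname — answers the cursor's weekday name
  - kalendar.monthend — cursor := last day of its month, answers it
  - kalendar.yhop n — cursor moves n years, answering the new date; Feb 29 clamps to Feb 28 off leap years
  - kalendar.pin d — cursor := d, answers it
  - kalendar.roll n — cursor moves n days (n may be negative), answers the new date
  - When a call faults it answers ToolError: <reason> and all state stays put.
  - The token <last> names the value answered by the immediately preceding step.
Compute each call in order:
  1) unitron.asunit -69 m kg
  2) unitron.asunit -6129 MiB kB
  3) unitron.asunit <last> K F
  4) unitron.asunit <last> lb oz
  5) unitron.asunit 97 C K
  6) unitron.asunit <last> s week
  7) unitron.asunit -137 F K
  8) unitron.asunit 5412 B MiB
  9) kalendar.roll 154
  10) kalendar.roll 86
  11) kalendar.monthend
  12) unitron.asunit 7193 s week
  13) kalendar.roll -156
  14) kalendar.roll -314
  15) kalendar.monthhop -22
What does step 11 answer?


$ asunit v=-69 u_from=m u_to=kg
  ToolError: incompatible units
$ asunit v=-6129 u_from=MiB u_to=kB
  -803340288/125
$ asunit v=<last> u_from=K u_to=F
  -28921399543/2500
$ asunit v=<last> u_from=lb u_to=oz
  -115685598172/625
$ asunit v=97 u_from=C u_to=K
  7403/20
$ asunit v=<last> u_from=s u_to=week
  7403/12096000
$ asunit v=-137 u_from=F u_to=K
  32267/180
$ asunit v=5412 u_from=B u_to=MiB
  1353/262144
$ roll n=154
  1746-09-11
$ roll n=86
  1746-12-06
$ monthend
  1746-12-31
$ asunit v=7193 u_from=s u_to=week
  7193/604800
$ roll n=-156
  1746-07-28
$ roll n=-314
  1745-09-17
$ monthhop n=-22
  1743-11-17

Answer: 1746-12-31


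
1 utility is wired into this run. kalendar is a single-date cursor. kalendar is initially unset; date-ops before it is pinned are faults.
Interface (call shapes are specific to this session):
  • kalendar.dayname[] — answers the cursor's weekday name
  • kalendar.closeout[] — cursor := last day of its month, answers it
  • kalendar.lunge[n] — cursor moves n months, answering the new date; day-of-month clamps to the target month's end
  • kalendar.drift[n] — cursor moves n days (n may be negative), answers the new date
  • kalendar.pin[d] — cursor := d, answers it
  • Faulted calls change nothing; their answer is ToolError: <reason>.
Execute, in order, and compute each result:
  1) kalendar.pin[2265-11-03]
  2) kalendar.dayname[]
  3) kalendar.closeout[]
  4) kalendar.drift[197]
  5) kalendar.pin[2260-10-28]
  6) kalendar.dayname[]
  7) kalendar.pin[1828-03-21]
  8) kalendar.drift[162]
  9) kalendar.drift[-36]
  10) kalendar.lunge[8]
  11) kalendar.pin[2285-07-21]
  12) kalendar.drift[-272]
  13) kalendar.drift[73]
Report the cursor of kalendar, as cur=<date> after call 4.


Answer: cur=2266-06-15

Derivation:
Do: pin[2265-11-03]
See: 2265-11-03
Do: dayname[]
See: Friday
Do: closeout[]
See: 2265-11-30
Do: drift[197]
See: 2266-06-15
Do: pin[2260-10-28]
See: 2260-10-28
Do: dayname[]
See: Sunday
Do: pin[1828-03-21]
See: 1828-03-21
Do: drift[162]
See: 1828-08-30
Do: drift[-36]
See: 1828-07-25
Do: lunge[8]
See: 1829-03-25
Do: pin[2285-07-21]
See: 2285-07-21
Do: drift[-272]
See: 2284-10-22
Do: drift[73]
See: 2285-01-03


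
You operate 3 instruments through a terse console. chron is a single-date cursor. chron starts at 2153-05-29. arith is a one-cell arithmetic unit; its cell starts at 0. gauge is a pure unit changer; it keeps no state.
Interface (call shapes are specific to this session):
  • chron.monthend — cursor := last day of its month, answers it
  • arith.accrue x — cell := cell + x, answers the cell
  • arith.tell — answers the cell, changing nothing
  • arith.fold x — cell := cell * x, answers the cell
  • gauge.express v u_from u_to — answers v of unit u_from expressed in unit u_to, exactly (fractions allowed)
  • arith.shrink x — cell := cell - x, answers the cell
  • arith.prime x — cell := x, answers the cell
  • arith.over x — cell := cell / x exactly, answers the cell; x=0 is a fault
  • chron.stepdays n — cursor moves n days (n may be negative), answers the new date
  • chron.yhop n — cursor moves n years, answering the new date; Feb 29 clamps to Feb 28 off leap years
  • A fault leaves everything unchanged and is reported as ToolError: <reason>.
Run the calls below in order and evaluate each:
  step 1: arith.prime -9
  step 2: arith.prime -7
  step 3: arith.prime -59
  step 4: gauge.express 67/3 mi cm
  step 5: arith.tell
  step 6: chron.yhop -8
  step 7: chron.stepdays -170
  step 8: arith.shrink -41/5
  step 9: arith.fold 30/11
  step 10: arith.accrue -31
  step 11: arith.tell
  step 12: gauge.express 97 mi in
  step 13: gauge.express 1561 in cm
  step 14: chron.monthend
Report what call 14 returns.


Answer: 2144-12-31

Derivation:
>> arith.prime(x='-9')
<< -9
>> arith.prime(x='-7')
<< -7
>> arith.prime(x='-59')
<< -59
>> gauge.express(v='67/3', u_from='mi', u_to='cm')
<< 17971008/5
>> arith.tell()
<< -59
>> chron.yhop(n='-8')
<< 2145-05-29
>> chron.stepdays(n='-170')
<< 2144-12-10
>> arith.shrink(x='-41/5')
<< -254/5
>> arith.fold(x='30/11')
<< -1524/11
>> arith.accrue(x='-31')
<< -1865/11
>> arith.tell()
<< -1865/11
>> gauge.express(v='97', u_from='mi', u_to='in')
<< 6145920
>> gauge.express(v='1561', u_from='in', u_to='cm')
<< 198247/50
>> chron.monthend()
<< 2144-12-31


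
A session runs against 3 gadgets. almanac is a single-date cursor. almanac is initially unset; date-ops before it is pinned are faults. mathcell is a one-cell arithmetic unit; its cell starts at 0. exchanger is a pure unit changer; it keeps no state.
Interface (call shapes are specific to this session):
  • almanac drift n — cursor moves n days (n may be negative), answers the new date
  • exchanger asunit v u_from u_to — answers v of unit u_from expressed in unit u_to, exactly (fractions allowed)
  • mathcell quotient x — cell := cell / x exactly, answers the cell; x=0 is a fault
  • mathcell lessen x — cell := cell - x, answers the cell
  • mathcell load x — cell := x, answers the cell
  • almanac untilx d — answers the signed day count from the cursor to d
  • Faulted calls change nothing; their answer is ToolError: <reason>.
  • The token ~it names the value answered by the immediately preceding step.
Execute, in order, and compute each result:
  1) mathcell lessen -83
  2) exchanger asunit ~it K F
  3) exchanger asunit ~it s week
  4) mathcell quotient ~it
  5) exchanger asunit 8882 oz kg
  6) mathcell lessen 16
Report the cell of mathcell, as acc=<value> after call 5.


Answer: acc=-5019840000/31027

Derivation:
Do: mathcell lessen[x=-83]
See: 83
Do: exchanger asunit[v=~it; u_from=K; u_to=F]
See: -31027/100
Do: exchanger asunit[v=~it; u_from=s; u_to=week]
See: -31027/60480000
Do: mathcell quotient[x=~it]
See: -5019840000/31027
Do: exchanger asunit[v=8882; u_from=oz; u_to=kg]
See: 201440371517/800000000
Do: mathcell lessen[x=16]
See: -5020336432/31027


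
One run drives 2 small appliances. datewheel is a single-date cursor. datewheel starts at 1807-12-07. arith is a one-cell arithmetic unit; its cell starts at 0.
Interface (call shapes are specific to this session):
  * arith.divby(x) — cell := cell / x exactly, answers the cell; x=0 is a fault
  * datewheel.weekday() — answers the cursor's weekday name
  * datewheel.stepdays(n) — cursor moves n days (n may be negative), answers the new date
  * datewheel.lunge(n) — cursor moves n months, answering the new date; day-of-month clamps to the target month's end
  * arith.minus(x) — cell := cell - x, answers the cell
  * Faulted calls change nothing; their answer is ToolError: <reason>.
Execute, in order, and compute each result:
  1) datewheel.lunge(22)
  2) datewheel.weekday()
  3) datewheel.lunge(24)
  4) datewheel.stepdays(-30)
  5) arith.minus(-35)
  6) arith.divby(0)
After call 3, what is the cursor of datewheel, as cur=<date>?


Answer: cur=1811-10-07

Derivation:
Using datewheel.lunge on n='22', and see 1809-10-07.
I use datewheel.weekday(): Saturday.
I call datewheel.lunge on n='24', giving 1811-10-07.
I use datewheel.stepdays on n='-30', giving 1811-09-07.
Now I run arith.minus on x='-35', which returns 35.
I run arith.divby on x='0', — result: ToolError: division by zero.


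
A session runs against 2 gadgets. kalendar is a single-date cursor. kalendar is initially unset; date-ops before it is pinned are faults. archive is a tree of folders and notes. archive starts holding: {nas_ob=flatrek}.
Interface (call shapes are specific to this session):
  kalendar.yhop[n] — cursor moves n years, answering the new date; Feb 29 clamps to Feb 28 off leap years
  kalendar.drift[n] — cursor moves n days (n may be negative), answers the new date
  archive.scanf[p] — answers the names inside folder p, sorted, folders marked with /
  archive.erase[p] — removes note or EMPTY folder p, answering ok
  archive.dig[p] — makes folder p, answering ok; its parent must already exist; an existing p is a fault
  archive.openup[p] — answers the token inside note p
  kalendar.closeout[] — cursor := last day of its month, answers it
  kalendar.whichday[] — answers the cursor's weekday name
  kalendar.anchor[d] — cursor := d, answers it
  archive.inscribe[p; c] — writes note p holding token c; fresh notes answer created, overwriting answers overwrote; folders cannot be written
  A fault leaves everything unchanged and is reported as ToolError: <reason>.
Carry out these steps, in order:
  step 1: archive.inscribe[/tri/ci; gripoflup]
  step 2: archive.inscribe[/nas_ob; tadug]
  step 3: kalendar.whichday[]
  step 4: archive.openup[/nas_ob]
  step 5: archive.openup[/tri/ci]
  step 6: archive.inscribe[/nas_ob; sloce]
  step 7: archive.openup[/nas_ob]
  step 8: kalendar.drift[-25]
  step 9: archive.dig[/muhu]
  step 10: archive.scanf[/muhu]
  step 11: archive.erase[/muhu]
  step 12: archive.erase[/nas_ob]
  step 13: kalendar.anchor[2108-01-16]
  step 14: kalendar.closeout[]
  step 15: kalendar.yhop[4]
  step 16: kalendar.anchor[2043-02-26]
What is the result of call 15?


Answer: 2112-01-31

Derivation:
-> inscribe(p→/tri/ci, c→gripoflup)
<- ToolError: no parent
-> inscribe(p→/nas_ob, c→tadug)
<- overwrote
-> whichday()
<- ToolError: no date set
-> openup(p→/nas_ob)
<- tadug
-> openup(p→/tri/ci)
<- ToolError: not found
-> inscribe(p→/nas_ob, c→sloce)
<- overwrote
-> openup(p→/nas_ob)
<- sloce
-> drift(n→-25)
<- ToolError: no date set
-> dig(p→/muhu)
<- ok
-> scanf(p→/muhu)
<- []
-> erase(p→/muhu)
<- ok
-> erase(p→/nas_ob)
<- ok
-> anchor(d→2108-01-16)
<- 2108-01-16
-> closeout()
<- 2108-01-31
-> yhop(n→4)
<- 2112-01-31
-> anchor(d→2043-02-26)
<- 2043-02-26


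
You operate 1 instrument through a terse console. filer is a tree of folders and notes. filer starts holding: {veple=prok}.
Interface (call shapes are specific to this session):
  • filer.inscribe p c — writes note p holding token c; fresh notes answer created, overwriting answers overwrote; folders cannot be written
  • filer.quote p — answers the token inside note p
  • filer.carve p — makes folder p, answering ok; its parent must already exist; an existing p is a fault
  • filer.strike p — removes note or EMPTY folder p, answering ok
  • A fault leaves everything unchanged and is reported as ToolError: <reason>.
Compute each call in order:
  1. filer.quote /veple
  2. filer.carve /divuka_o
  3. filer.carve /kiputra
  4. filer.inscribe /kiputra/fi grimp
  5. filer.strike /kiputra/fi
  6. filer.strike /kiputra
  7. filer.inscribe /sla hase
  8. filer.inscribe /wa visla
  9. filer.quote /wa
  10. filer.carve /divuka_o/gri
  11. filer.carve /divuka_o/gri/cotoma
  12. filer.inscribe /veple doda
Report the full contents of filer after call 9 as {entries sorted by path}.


Answer: {divuka_o/, sla=hase, veple=prok, wa=visla}

Derivation:
I run filer.quote with p=/veple, and get prok.
Next I call filer.carve with p=/divuka_o, and see ok.
I run filer.carve with p=/kiputra, yielding ok.
Next I call filer.inscribe with p=/kiputra/fi, c=grimp, and see created.
I use filer.strike with p=/kiputra/fi, — result: ok.
Next I call filer.strike with p=/kiputra, and see ok.
Next I call filer.inscribe with p=/sla, c=hase, — result: created.
Then filer.inscribe with p=/wa, c=visla, yielding created.
I use filer.quote with p=/wa, → visla.
I try filer.carve with p=/divuka_o/gri, and see ok.
I invoke filer.carve with p=/divuka_o/gri/cotoma, which returns ok.
I call filer.inscribe with p=/veple, c=doda, which returns overwrote.


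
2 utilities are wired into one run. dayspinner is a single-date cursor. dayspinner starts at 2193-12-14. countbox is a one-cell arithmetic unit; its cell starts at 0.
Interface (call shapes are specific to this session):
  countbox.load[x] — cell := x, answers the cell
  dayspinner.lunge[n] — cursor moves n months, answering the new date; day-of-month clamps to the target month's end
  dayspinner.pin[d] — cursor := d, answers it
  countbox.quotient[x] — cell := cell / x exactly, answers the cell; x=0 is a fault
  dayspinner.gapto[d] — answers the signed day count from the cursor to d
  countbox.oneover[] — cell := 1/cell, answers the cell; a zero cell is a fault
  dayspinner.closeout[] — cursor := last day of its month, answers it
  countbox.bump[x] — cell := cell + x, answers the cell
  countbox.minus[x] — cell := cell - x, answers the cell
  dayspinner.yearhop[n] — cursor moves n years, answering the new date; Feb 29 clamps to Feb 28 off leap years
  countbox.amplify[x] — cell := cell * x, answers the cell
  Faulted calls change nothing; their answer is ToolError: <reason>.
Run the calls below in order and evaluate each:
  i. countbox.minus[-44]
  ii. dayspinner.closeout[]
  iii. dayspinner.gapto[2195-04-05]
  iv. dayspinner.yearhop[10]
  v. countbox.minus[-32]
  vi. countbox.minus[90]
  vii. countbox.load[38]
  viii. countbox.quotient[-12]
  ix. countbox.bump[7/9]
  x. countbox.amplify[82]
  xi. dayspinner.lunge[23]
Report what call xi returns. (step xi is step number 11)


Answer: 2205-11-30

Derivation:
// countbox.minus(-44) => 44
// dayspinner.closeout() => 2193-12-31
// dayspinner.gapto(2195-04-05) => 460
// dayspinner.yearhop(10) => 2203-12-31
// countbox.minus(-32) => 76
// countbox.minus(90) => -14
// countbox.load(38) => 38
// countbox.quotient(-12) => -19/6
// countbox.bump(7/9) => -43/18
// countbox.amplify(82) => -1763/9
// dayspinner.lunge(23) => 2205-11-30


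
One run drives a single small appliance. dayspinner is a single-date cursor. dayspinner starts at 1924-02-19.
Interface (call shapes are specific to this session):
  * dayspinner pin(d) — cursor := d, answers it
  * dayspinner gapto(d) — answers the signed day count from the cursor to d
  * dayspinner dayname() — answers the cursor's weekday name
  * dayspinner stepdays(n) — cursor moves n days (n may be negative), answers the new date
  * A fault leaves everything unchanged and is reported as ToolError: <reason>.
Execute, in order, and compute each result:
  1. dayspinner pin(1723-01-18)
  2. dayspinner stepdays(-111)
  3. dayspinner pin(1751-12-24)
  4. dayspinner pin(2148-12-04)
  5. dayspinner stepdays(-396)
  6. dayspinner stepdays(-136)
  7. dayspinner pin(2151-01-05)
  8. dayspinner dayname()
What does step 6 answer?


-> dayspinner pin(d→1723-01-18)
<- 1723-01-18
-> dayspinner stepdays(n→-111)
<- 1722-09-29
-> dayspinner pin(d→1751-12-24)
<- 1751-12-24
-> dayspinner pin(d→2148-12-04)
<- 2148-12-04
-> dayspinner stepdays(n→-396)
<- 2147-11-04
-> dayspinner stepdays(n→-136)
<- 2147-06-21
-> dayspinner pin(d→2151-01-05)
<- 2151-01-05
-> dayspinner dayname()
<- Tuesday

Answer: 2147-06-21


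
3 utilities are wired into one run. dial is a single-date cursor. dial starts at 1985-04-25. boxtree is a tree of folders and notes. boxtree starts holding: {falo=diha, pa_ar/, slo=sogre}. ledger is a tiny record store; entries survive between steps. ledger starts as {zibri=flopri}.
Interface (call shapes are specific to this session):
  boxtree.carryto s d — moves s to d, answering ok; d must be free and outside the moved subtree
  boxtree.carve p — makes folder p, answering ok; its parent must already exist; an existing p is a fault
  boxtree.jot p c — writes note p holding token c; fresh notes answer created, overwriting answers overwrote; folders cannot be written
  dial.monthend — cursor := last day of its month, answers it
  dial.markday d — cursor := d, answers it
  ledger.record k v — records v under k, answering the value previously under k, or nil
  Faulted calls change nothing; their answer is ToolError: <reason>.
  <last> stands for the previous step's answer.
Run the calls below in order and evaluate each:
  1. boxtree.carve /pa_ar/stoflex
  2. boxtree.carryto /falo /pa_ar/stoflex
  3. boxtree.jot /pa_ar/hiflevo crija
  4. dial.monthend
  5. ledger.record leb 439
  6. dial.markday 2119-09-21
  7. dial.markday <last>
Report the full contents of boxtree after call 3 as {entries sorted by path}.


Answer: {falo=diha, pa_ar/, pa_ar/hiflevo=crija, pa_ar/stoflex/, slo=sogre}

Derivation:
% 1. boxtree.carve(p=/pa_ar/stoflex) -> ok
% 2. boxtree.carryto(s=/falo, d=/pa_ar/stoflex) -> ToolError: exists
% 3. boxtree.jot(p=/pa_ar/hiflevo, c=crija) -> created
% 4. dial.monthend() -> 1985-04-30
% 5. ledger.record(k=leb, v=439) -> nil
% 6. dial.markday(d=2119-09-21) -> 2119-09-21
% 7. dial.markday(d=<last>) -> 2119-09-21


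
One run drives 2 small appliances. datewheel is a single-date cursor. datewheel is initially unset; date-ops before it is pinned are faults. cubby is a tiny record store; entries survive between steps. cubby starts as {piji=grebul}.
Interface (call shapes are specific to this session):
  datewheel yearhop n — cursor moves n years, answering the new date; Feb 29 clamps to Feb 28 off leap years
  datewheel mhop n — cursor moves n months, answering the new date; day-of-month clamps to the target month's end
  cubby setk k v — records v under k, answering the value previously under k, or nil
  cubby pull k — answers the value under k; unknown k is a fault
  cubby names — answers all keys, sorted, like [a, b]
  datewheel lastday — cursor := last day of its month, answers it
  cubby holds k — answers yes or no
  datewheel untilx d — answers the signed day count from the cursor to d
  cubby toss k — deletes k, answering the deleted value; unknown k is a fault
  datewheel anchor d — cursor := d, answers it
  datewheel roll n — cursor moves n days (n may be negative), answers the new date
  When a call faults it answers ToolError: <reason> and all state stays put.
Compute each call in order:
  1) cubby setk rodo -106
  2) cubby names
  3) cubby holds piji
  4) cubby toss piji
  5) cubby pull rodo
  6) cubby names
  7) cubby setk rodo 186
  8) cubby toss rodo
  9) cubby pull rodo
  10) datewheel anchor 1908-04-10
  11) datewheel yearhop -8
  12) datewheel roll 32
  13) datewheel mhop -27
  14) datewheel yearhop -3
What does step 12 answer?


>> cubby setk(k=rodo, v=-106)
<< nil
>> cubby names()
<< [piji, rodo]
>> cubby holds(k=piji)
<< yes
>> cubby toss(k=piji)
<< grebul
>> cubby pull(k=rodo)
<< -106
>> cubby names()
<< [rodo]
>> cubby setk(k=rodo, v=186)
<< -106
>> cubby toss(k=rodo)
<< 186
>> cubby pull(k=rodo)
<< ToolError: no such key rodo
>> datewheel anchor(d=1908-04-10)
<< 1908-04-10
>> datewheel yearhop(n=-8)
<< 1900-04-10
>> datewheel roll(n=32)
<< 1900-05-12
>> datewheel mhop(n=-27)
<< 1898-02-12
>> datewheel yearhop(n=-3)
<< 1895-02-12

Answer: 1900-05-12


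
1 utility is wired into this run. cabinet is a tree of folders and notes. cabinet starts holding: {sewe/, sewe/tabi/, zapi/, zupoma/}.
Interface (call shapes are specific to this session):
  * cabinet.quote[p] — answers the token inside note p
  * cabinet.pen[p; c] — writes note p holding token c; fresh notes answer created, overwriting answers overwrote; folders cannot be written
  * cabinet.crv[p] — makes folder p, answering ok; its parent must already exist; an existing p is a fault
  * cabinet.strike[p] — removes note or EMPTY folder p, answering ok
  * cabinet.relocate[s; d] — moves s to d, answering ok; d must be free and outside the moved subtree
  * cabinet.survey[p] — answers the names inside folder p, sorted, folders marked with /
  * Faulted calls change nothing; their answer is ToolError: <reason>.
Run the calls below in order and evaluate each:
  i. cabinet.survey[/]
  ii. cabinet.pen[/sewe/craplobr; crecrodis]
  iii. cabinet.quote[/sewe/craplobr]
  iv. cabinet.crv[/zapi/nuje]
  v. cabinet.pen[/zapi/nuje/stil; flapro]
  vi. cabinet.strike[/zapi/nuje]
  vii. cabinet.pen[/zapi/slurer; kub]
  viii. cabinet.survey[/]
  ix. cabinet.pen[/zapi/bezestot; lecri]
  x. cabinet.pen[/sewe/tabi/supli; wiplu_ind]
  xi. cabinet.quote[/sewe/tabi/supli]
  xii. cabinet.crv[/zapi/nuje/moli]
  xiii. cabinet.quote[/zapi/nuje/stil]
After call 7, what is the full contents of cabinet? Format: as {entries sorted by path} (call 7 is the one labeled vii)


Answer: {sewe/, sewe/craplobr=crecrodis, sewe/tabi/, zapi/, zapi/nuje/, zapi/nuje/stil=flapro, zapi/slurer=kub, zupoma/}

Derivation:
-> cabinet.survey(p: /)
<- [sewe/, zapi/, zupoma/]
-> cabinet.pen(p: /sewe/craplobr, c: crecrodis)
<- created
-> cabinet.quote(p: /sewe/craplobr)
<- crecrodis
-> cabinet.crv(p: /zapi/nuje)
<- ok
-> cabinet.pen(p: /zapi/nuje/stil, c: flapro)
<- created
-> cabinet.strike(p: /zapi/nuje)
<- ToolError: not empty
-> cabinet.pen(p: /zapi/slurer, c: kub)
<- created
-> cabinet.survey(p: /)
<- [sewe/, zapi/, zupoma/]
-> cabinet.pen(p: /zapi/bezestot, c: lecri)
<- created
-> cabinet.pen(p: /sewe/tabi/supli, c: wiplu_ind)
<- created
-> cabinet.quote(p: /sewe/tabi/supli)
<- wiplu_ind
-> cabinet.crv(p: /zapi/nuje/moli)
<- ok
-> cabinet.quote(p: /zapi/nuje/stil)
<- flapro


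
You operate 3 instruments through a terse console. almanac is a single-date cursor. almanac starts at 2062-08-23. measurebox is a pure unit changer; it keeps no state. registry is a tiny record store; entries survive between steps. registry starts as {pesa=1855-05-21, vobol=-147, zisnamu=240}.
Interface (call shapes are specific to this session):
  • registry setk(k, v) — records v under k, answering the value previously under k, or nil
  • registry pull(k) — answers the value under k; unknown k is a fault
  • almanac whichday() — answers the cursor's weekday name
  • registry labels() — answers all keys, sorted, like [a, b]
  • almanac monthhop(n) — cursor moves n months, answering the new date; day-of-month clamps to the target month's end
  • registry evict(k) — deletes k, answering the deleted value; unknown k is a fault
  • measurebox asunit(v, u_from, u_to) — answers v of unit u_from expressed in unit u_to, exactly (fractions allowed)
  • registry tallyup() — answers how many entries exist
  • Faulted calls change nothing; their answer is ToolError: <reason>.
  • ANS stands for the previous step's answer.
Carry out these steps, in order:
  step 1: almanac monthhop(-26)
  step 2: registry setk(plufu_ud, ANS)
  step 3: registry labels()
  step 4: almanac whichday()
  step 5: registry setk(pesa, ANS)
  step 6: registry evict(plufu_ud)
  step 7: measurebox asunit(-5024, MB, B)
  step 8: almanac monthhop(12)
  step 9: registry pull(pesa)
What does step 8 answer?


>> almanac monthhop(n→-26)
<< 2060-06-23
>> registry setk(k→plufu_ud, v→ANS)
<< nil
>> registry labels()
<< [pesa, plufu_ud, vobol, zisnamu]
>> almanac whichday()
<< Wednesday
>> registry setk(k→pesa, v→ANS)
<< 1855-05-21
>> registry evict(k→plufu_ud)
<< 2060-06-23
>> measurebox asunit(v→-5024, u_from→MB, u_to→B)
<< -5024000000
>> almanac monthhop(n→12)
<< 2061-06-23
>> registry pull(k→pesa)
<< Wednesday

Answer: 2061-06-23


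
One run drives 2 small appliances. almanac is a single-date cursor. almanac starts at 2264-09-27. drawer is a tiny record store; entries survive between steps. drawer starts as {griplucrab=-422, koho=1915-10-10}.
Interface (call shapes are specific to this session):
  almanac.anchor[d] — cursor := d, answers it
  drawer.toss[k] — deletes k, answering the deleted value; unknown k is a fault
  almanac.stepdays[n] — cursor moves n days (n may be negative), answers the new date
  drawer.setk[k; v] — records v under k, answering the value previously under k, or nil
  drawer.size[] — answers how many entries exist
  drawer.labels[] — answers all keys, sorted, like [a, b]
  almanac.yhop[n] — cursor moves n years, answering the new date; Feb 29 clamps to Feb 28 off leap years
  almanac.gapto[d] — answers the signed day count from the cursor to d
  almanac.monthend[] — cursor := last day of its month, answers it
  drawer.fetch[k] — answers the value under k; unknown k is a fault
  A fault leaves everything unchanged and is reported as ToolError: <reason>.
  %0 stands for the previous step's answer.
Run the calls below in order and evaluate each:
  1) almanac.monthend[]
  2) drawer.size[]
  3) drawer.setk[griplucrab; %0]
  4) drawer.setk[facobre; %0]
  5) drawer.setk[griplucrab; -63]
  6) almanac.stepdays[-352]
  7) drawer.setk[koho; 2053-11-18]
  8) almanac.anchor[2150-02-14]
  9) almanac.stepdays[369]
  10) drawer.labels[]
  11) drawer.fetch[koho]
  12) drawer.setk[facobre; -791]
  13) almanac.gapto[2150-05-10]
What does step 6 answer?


Answer: 2263-10-14

Derivation:
Do: almanac.monthend[]
See: 2264-09-30
Do: drawer.size[]
See: 2
Do: drawer.setk[k=griplucrab; v=%0]
See: -422
Do: drawer.setk[k=facobre; v=%0]
See: nil
Do: drawer.setk[k=griplucrab; v=-63]
See: 2
Do: almanac.stepdays[n=-352]
See: 2263-10-14
Do: drawer.setk[k=koho; v=2053-11-18]
See: 1915-10-10
Do: almanac.anchor[d=2150-02-14]
See: 2150-02-14
Do: almanac.stepdays[n=369]
See: 2151-02-18
Do: drawer.labels[]
See: [facobre, griplucrab, koho]
Do: drawer.fetch[k=koho]
See: 2053-11-18
Do: drawer.setk[k=facobre; v=-791]
See: -422
Do: almanac.gapto[d=2150-05-10]
See: -284


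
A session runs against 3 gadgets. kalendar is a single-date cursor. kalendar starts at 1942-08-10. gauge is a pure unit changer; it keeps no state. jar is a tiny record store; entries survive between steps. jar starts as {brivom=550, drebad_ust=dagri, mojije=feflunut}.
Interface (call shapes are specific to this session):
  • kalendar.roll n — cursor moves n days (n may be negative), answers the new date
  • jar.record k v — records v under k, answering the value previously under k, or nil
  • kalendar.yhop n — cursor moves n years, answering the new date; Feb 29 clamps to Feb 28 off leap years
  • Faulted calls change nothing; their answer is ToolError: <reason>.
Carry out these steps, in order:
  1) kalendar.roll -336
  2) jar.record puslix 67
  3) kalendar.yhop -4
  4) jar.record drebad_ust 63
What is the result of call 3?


Answer: 1937-09-08

Derivation:
Next I call roll with n='-336', giving 1941-09-08.
Next I call record with k='puslix', v='67', — result: nil.
I try yhop with n='-4', and get 1937-09-08.
Next I call record with k='drebad_ust', v='63': dagri.


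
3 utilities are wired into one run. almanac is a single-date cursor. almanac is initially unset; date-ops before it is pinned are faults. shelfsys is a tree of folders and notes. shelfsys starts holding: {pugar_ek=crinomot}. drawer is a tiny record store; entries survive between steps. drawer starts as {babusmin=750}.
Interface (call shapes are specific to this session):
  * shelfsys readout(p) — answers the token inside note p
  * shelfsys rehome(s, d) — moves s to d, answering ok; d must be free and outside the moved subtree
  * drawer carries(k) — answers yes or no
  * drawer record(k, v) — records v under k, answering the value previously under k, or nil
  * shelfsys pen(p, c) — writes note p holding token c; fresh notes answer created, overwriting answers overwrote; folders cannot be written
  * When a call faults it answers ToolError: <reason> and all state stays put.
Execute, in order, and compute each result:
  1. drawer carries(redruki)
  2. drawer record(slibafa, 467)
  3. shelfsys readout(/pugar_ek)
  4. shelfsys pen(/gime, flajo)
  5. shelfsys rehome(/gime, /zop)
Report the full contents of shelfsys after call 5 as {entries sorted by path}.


Answer: {pugar_ek=crinomot, zop=flajo}

Derivation:
→ drawer carries(k='redruki')
← no
→ drawer record(k='slibafa', v='467')
← nil
→ shelfsys readout(p='/pugar_ek')
← crinomot
→ shelfsys pen(p='/gime', c='flajo')
← created
→ shelfsys rehome(s='/gime', d='/zop')
← ok


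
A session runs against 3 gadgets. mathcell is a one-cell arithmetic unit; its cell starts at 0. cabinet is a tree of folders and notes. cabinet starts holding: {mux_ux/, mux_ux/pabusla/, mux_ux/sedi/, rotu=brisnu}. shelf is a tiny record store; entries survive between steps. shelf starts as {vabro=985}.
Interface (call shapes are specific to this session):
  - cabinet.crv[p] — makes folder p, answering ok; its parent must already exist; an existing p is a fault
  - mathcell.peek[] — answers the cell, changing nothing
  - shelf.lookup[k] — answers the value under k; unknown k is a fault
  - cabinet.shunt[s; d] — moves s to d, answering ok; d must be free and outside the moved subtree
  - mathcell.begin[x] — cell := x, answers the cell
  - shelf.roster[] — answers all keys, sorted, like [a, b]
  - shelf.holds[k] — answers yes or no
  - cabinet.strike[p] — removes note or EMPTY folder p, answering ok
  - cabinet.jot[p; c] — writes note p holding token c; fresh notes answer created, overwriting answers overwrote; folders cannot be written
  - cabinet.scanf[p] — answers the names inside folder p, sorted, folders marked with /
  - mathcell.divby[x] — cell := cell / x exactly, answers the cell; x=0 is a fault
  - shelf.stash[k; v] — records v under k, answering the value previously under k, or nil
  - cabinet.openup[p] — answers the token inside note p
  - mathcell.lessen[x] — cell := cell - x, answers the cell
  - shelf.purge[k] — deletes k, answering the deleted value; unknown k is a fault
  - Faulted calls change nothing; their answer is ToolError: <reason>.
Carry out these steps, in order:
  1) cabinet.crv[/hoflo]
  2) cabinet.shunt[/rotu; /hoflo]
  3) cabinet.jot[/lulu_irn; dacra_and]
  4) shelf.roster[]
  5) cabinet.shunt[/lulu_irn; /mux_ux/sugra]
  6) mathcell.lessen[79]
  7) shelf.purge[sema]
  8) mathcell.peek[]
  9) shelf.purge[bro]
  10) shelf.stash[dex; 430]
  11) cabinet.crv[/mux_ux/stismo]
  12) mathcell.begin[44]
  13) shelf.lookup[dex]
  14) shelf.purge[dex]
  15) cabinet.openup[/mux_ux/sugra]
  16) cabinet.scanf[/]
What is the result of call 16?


Answer: [hoflo/, mux_ux/, rotu]

Derivation:
> crv p→/hoflo
[out] ok
> shunt s→/rotu d→/hoflo
[out] ToolError: exists
> jot p→/lulu_irn c→dacra_and
[out] created
> roster
[out] [vabro]
> shunt s→/lulu_irn d→/mux_ux/sugra
[out] ok
> lessen x→79
[out] -79
> purge k→sema
[out] ToolError: no such key sema
> peek
[out] -79
> purge k→bro
[out] ToolError: no such key bro
> stash k→dex v→430
[out] nil
> crv p→/mux_ux/stismo
[out] ok
> begin x→44
[out] 44
> lookup k→dex
[out] 430
> purge k→dex
[out] 430
> openup p→/mux_ux/sugra
[out] dacra_and
> scanf p→/
[out] [hoflo/, mux_ux/, rotu]


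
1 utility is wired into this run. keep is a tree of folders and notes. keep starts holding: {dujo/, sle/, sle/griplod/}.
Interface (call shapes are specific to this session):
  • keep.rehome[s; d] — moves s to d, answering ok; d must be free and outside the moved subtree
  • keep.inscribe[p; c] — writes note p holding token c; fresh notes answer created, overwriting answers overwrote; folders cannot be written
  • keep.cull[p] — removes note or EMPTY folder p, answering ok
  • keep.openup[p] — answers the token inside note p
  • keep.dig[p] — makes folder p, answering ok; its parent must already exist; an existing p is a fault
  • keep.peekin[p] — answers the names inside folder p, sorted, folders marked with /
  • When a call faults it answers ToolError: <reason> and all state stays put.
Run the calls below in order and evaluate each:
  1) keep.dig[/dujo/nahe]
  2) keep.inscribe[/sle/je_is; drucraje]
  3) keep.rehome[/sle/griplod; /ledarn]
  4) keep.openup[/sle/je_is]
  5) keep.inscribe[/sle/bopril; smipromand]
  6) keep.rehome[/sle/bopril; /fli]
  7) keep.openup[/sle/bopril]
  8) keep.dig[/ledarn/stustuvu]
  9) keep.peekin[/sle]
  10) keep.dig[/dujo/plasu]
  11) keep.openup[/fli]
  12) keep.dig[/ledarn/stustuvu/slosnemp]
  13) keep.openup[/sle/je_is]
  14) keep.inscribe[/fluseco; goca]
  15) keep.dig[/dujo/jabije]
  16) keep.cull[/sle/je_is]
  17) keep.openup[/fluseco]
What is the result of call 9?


Answer: [je_is]

Derivation:
-> keep.dig(p='/dujo/nahe')
<- ok
-> keep.inscribe(p='/sle/je_is', c='drucraje')
<- created
-> keep.rehome(s='/sle/griplod', d='/ledarn')
<- ok
-> keep.openup(p='/sle/je_is')
<- drucraje
-> keep.inscribe(p='/sle/bopril', c='smipromand')
<- created
-> keep.rehome(s='/sle/bopril', d='/fli')
<- ok
-> keep.openup(p='/sle/bopril')
<- ToolError: not found
-> keep.dig(p='/ledarn/stustuvu')
<- ok
-> keep.peekin(p='/sle')
<- [je_is]
-> keep.dig(p='/dujo/plasu')
<- ok
-> keep.openup(p='/fli')
<- smipromand
-> keep.dig(p='/ledarn/stustuvu/slosnemp')
<- ok
-> keep.openup(p='/sle/je_is')
<- drucraje
-> keep.inscribe(p='/fluseco', c='goca')
<- created
-> keep.dig(p='/dujo/jabije')
<- ok
-> keep.cull(p='/sle/je_is')
<- ok
-> keep.openup(p='/fluseco')
<- goca


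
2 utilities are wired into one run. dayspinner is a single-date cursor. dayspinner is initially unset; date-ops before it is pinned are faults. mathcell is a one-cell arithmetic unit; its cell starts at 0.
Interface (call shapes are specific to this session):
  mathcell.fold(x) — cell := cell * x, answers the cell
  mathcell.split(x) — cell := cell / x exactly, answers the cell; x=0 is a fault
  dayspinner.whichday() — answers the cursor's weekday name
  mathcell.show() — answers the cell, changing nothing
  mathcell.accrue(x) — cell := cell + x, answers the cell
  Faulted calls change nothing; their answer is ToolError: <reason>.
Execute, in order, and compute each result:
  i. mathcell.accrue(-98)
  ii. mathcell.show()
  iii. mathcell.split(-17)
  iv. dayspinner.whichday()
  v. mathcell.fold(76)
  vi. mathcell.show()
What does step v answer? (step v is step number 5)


Answer: 7448/17

Derivation:
! mathcell.accrue(x: -98) -> -98
! mathcell.show() -> -98
! mathcell.split(x: -17) -> 98/17
! dayspinner.whichday() -> ToolError: no date set
! mathcell.fold(x: 76) -> 7448/17
! mathcell.show() -> 7448/17


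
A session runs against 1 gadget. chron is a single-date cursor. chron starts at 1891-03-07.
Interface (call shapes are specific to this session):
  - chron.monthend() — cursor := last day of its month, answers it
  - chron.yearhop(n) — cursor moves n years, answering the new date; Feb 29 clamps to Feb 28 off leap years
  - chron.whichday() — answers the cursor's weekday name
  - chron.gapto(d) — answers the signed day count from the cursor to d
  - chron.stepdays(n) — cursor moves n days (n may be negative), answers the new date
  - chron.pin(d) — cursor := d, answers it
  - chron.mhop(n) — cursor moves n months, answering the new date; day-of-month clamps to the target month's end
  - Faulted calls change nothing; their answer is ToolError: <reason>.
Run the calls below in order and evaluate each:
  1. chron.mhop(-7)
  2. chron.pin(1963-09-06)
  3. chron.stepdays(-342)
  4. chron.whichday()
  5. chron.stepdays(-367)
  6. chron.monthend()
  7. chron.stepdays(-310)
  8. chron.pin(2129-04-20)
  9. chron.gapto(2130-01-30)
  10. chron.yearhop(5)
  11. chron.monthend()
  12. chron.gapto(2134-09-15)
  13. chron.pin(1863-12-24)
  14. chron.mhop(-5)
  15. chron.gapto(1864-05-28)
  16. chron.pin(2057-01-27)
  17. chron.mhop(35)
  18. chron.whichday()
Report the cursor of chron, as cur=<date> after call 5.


-> mhop(n='-7')
<- 1890-08-07
-> pin(d='1963-09-06')
<- 1963-09-06
-> stepdays(n='-342')
<- 1962-09-29
-> whichday()
<- Saturday
-> stepdays(n='-367')
<- 1961-09-27
-> monthend()
<- 1961-09-30
-> stepdays(n='-310')
<- 1960-11-24
-> pin(d='2129-04-20')
<- 2129-04-20
-> gapto(d='2130-01-30')
<- 285
-> yearhop(n='5')
<- 2134-04-20
-> monthend()
<- 2134-04-30
-> gapto(d='2134-09-15')
<- 138
-> pin(d='1863-12-24')
<- 1863-12-24
-> mhop(n='-5')
<- 1863-07-24
-> gapto(d='1864-05-28')
<- 309
-> pin(d='2057-01-27')
<- 2057-01-27
-> mhop(n='35')
<- 2059-12-27
-> whichday()
<- Saturday

Answer: cur=1961-09-27
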